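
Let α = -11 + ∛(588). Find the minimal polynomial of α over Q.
m_α(x) = x^3 + 33x^2 + 363x + 743

Set β = α + 11 = ∛(588), so β^3 = 588. Then (α + 11)^3 - 588 = 0, i.e. α is a root of g(x) = (x + 11)^3 - 588 = x^3 + 33x^2 + 363x + 743. Since g(x) = h(x + 11) where h(x) = x^3 - 588, and h is irreducible over Q (because 588 is not a perfect cube, so h has no rational root, and a monic cubic with no rational root is irreducible), g is also irreducible (irreducibility is preserved under the substitution x → x + 11). Hence m_α(x) = x^3 + 33x^2 + 363x + 743.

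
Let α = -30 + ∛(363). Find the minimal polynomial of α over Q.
m_α(x) = x^3 + 90x^2 + 2700x + 26637

Set β = α + 30 = ∛(363), so β^3 = 363. Then (α + 30)^3 - 363 = 0, i.e. α is a root of g(x) = (x + 30)^3 - 363 = x^3 + 90x^2 + 2700x + 26637. Since g(x) = h(x + 30) where h(x) = x^3 - 363, and h is irreducible over Q (because 363 is not a perfect cube, so h has no rational root, and a monic cubic with no rational root is irreducible), g is also irreducible (irreducibility is preserved under the substitution x → x + 30). Hence m_α(x) = x^3 + 90x^2 + 2700x + 26637.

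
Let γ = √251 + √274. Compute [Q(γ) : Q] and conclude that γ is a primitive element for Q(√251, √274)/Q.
[Q(γ) : Q] = 4 (equivalently, Q(γ) = Q(√251, √274))

Obviously Q(γ) ⊆ Q(√251, √274), and [Q(√251, √274):Q] = 4 (since 251, 274 are distinct squarefree integers > 1 with 68774 not a perfect square). To show equality we compute the minimal polynomial of γ. From γ = √251 + √274: γ^2 = 251 + 2√(68774) + 274 = 525 + 2√(68774), so γ^2 - 525 = 2√(68774); squaring, (γ^2 - 525)^2 = 4·68774, i.e. γ^4 - 1050γ^2 + 275625 - 275096 = 0, i.e. γ^4 - 1050γ^2 + 529 = 0. So γ is a root of x^4 - 1050x^2 + 529. This polynomial is irreducible over Q: it has no rational root (each ±√251 ± √274 is irrational), and any factorization into two quadratics over Q would force √(68774) ∈ Q (pairing opposite roots) or √251, √274 ∈ Q (other pairings), all impossible. Hence [Q(γ):Q] = 4 = [Q(√251, √274):Q], so Q(γ) = Q(√251, √274).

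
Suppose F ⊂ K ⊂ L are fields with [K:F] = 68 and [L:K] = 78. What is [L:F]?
[L:F] = 5304

The tower law says that for any tower of field extensions F ⊂ K ⊂ L with finite degrees, [L:F] = [L:K] · [K:F]. Here this gives [L:F] = 78 · 68 = 5304.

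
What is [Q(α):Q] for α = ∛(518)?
[Q(α):Q] = 3

The minimal polynomial of α is x^3 - 518, irreducible over Q since 518 is not a perfect cube (so x^3 - 518 has no rational root). Hence [Q(α):Q] = deg(m_α) = 3.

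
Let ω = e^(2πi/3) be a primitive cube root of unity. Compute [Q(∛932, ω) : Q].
[Q(∛932, ω) : Q] = 6

[Q(∛932):Q] = 3 (min poly x^3 - 932, irreducible since 932 is not a perfect cube). [Q(ω):Q] = 2 (min poly x^2 + x + 1). Since Q(∛932) ⊂ R and ω ∉ R, we have ω ∉ Q(∛932), so x^2 + x + 1 remains irreducible over Q(∛932) and [Q(∛932, ω) : Q(∛932)] = 2. By the tower law, [Q(∛932, ω) : Q] = 3 · 2 = 6. (In fact Q(∛932, ω) is the splitting field of x^3 - 932 over Q.)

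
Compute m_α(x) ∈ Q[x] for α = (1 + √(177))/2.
m_α(x) = x^2 - x - 44

From 2α - 1 = √(177), squaring gives (2α - 1)^2 = 177, i.e. 4α^2 - 4α + 1 = 177, so α^2 - α + (1 - 177)/4 = 0. Since 177 ≡ 1 (mod 4), (1 - 177)/4 = -44 ∈ Z. The polynomial x^2 - x - 44 has discriminant 1 - 4·(-44) = 177, which is not a perfect square in Q (d = 177 is squarefree and ≠ 1), so x^2 - x - 44 is irreducible over Q. It is the minimal polynomial of α.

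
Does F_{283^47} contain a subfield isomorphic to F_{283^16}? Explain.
No: F_{283^16} is not a subfield of F_{283^47}

F_{p^m} embeds in F_{p^n} iff m | n. Here 16 ∤ 47 (since 47 = 2·16 + 15 with remainder 15 ≠ 0), so F_{283^16} is not a subfield of F_{283^47}. Equivalently: if it were, the tower law would give 16 = [F_{283^16}:F_283] dividing [F_{283^47}:F_283] = 47, contradiction.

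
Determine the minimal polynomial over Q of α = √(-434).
m_α(x) = x^2 + 434

α satisfies α^2 + 434 = 0, so x^2 + 434 annihilates α. Since d = -434 is squarefree and ≠ 1, it is not a perfect square in Q, so x^2 + 434 has no rational root and is therefore irreducible over Q (a degree-2 polynomial over a field is irreducible iff it has no root). Hence m_α(x) = x^2 + 434.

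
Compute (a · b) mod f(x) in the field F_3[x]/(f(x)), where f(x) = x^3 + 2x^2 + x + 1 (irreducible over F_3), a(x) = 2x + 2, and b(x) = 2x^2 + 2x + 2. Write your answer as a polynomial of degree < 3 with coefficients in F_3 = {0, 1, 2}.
a · b ≡ x (mod f(x))

Multiply in F_3[x]: a(x)·b(x) = (2x + 2)·(2x^2 + 2x + 2) = x^3 + 2x^2 + 2x + 1. This has degree ≥ 3, so divide by f(x) over F_3: x^3 + 2x^2 + 2x + 1 = (1)·(x^3 + 2x^2 + x + 1) + (x). Hence a·b ≡ x (mod f). (F_3[x]/(f) is a field with 3^3 = 27 elements since f is irreducible of degree 3.)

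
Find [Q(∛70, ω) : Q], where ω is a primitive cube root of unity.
[Q(∛70, ω) : Q] = 6

[Q(∛70):Q] = 3 (min poly x^3 - 70, irreducible since 70 is not a perfect cube). [Q(ω):Q] = 2 (min poly x^2 + x + 1). Since Q(∛70) ⊂ R and ω ∉ R, we have ω ∉ Q(∛70), so x^2 + x + 1 remains irreducible over Q(∛70) and [Q(∛70, ω) : Q(∛70)] = 2. By the tower law, [Q(∛70, ω) : Q] = 3 · 2 = 6. (In fact Q(∛70, ω) is the splitting field of x^3 - 70 over Q.)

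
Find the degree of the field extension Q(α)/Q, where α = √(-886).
[Q(α):Q] = 2

[Q(α):Q] equals the degree of the minimal polynomial of α. Here α^2 = -886 and x^2 + 886 is irreducible (d = -886 is squarefree, ≠ 1, hence not a square), so deg(m_α) = 2. Thus [Q(α):Q] = 2.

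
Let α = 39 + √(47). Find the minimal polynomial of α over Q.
m_α(x) = x^2 - 78x + 1474

From α - 39 = √(47), squaring gives (α - 39)^2 = 47, i.e. α^2 - 78α + 1521 = 47, so α^2 - 78α + 1474 = 0. The discriminant of x^2 - 78x + 1474 is (-78)^2 - 4·(1474) = 6084 - 5896 = 188, and 4·(47) is not a perfect square in Q since 47 is squarefree and ≠ 1. Hence x^2 - 78x + 1474 is irreducible over Q and is the minimal polynomial of α.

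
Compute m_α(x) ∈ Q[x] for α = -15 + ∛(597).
m_α(x) = x^3 + 45x^2 + 675x + 2778

Set β = α + 15 = ∛(597), so β^3 = 597. Then (α + 15)^3 - 597 = 0, i.e. α is a root of g(x) = (x + 15)^3 - 597 = x^3 + 45x^2 + 675x + 2778. Since g(x) = h(x + 15) where h(x) = x^3 - 597, and h is irreducible over Q (because 597 is not a perfect cube, so h has no rational root, and a monic cubic with no rational root is irreducible), g is also irreducible (irreducibility is preserved under the substitution x → x + 15). Hence m_α(x) = x^3 + 45x^2 + 675x + 2778.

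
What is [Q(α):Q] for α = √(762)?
[Q(α):Q] = 2

[Q(α):Q] equals the degree of the minimal polynomial of α. Here α^2 = 762 and x^2 - 762 is irreducible (d = 762 is squarefree, ≠ 1, hence not a square), so deg(m_α) = 2. Thus [Q(α):Q] = 2.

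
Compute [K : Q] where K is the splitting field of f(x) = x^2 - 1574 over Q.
[K : Q] = 2

f(x) = x^2 - 1574 factors as (x - √1574)(x + √1574). The splitting field is K = Q(√1574). Since 1574 is squarefree and > 1, it is not a perfect square, so x^2 - 1574 is irreducible over Q and [Q(√1574) : Q] = 2. Hence [K : Q] = 2.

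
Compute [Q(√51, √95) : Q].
[Q(√51, √95) : Q] = 4

[Q(√51):Q] = 2 (min poly x^2 - 51, irreducible since 51 is squarefree > 1). For the top step, suppose √95 ∈ Q(√51), say √95 = c + d√51 with c, d ∈ Q. Squaring: 95 = c^2 + 51d^2 + 2cd√51. Since √51 ∉ Q this forces 2cd = 0. If d = 0 then √95 = c ∈ Q, contradicting 95 squarefree > 1. If c = 0 then 95 = 51d^2, so 51·95 = (51d)^2 is a perfect square in Q — but 51·95 = 4845 is not a perfect square (since 51 and 95 are distinct squarefree integers). Contradiction. Hence √95 ∉ Q(√51), so x^2 - 95 stays irreducible over Q(√51) and [Q(√51, √95) : Q(√51)] = 2. By the tower law, [Q(√51, √95) : Q] = 2 · 2 = 4.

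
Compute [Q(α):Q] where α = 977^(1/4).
[Q(α):Q] = 4

α is a root of x^4 - 977. By Eisenstein's criterion at the prime p = 977 (which divides the constant term 977 but p^2 = 954529 does not, since 977 is squarefree), x^4 - 977 is irreducible over Q. Hence [Q(α):Q] = 4.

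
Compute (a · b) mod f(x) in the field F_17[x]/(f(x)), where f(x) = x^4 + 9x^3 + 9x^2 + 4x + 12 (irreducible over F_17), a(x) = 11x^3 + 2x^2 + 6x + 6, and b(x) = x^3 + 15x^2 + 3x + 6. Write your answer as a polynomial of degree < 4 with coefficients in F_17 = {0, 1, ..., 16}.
a · b ≡ 3x^3 + 3x^2 + 4x + 5 (mod f(x))

Multiply in F_17[x]: a(x)·b(x) = (11x^3 + 2x^2 + 6x + 6)·(x^3 + 15x^2 + 3x + 6) = 11x^6 + 14x^5 + x^4 + 15x^3 + x^2 + 3x + 2. This has degree ≥ 4, so divide by f(x) over F_17: 11x^6 + 14x^5 + x^4 + 15x^3 + x^2 + 3x + 2 = (11x^2 + 4)·(x^4 + 9x^3 + 9x^2 + 4x + 12) + (3x^3 + 3x^2 + 4x + 5). Hence a·b ≡ 3x^3 + 3x^2 + 4x + 5 (mod f). (F_17[x]/(f) is a field with 17^4 = 83521 elements since f is irreducible of degree 4.)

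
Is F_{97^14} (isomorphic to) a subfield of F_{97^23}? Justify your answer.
No: F_{97^14} is not a subfield of F_{97^23}

F_{p^m} embeds in F_{p^n} iff m | n. Here 14 ∤ 23 (since 23 = 1·14 + 9 with remainder 9 ≠ 0), so F_{97^14} is not a subfield of F_{97^23}. Equivalently: if it were, the tower law would give 14 = [F_{97^14}:F_97] dividing [F_{97^23}:F_97] = 23, contradiction.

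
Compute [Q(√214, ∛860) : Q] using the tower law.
[Q(√214, ∛860) : Q] = 6

Let L = Q(√214, ∛860). Since Q(√214) ⊂ L and [Q(√214):Q] = 2, the tower law gives 2 | [L:Q]. Likewise Q(∛860) ⊂ L with [Q(∛860):Q] = 3 (because 860 is not a perfect cube), so 3 | [L:Q]. As gcd(2,3) = 1, [L:Q] is divisible by 6. Conversely L is generated over Q by √214 and ∛860, so [L:Q] ≤ 2·3 = 6. Therefore [Q(√214, ∛860) : Q] = 6.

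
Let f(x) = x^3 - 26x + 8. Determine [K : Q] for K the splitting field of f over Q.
[K : Q] = 6

By the rational root test, any rational root of the monic integer polynomial f(x) = x^3 - 26x + 8 must be an integer dividing the constant term 8, i.e. one of ±{1, 2, 4, 8}. Evaluating: f(1) = -17, f(-1) = 33, f(2) = -36, f(-2) = 52, f(4) = -32, f(-4) = 48, f(8) = 312, f(-8) = -296; none is 0, so f has no rational root and is therefore irreducible over Q (a cubic with no linear factor over a field is irreducible). For an irreducible cubic, the Galois group is A_3 or S_3 according as the discriminant disc(f) = -4a^3 - 27b^2 = -4·(-26)^3 - 27·(8)^2 = 68576 is or is not a square in Q. Here disc(f) = 68576 is not a perfect square in Q, so the Galois group of f over Q is not contained in A_3 and must be all of S_3. The splitting field has degree |S_3| = 6 over Q, so [K : Q] = 6.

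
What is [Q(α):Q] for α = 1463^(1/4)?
[Q(α):Q] = 4

α is a root of x^4 - 1463. By Eisenstein's criterion at the prime p = 7 (which divides the constant term 1463 but p^2 = 49 does not, since 1463 is squarefree), x^4 - 1463 is irreducible over Q. Hence [Q(α):Q] = 4.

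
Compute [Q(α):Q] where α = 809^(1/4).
[Q(α):Q] = 4

α is a root of x^4 - 809. By Eisenstein's criterion at the prime p = 809 (which divides the constant term 809 but p^2 = 654481 does not, since 809 is squarefree), x^4 - 809 is irreducible over Q. Hence [Q(α):Q] = 4.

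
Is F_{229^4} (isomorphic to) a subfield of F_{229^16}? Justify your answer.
Yes: F_{229^4} is a subfield of F_{229^16}

F_{p^m} embeds in F_{p^n} iff m | n (since F_{p^n} is the splitting field of x^(p^n) - x, and F_{p^m} ⊂ F_{p^n} forces p^n to be a power of p^m, i.e. m | n; conversely if m | n then every root of x^(p^m) - x is a root of x^(p^n) - x). Here 4 | 16 (since 16 = 4·4), so F_{229^4} is a subfield of F_{229^16}, and [F_{229^16} : F_{229^4}] = 16/4 = 4.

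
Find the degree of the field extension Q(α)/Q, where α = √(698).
[Q(α):Q] = 2

[Q(α):Q] equals the degree of the minimal polynomial of α. Here α^2 = 698 and x^2 - 698 is irreducible (d = 698 is squarefree, ≠ 1, hence not a square), so deg(m_α) = 2. Thus [Q(α):Q] = 2.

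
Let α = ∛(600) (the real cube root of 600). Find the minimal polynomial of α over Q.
m_α(x) = x^3 - 600

α satisfies α^3 = 600, so x^3 - 600 annihilates α. By the rational root test, a rational root p/q (in lowest terms) of x^3 - 600 would satisfy p^3 = 600 q^3, forcing q = 1 and p^3 = 600; but 600 is not a perfect cube, contradiction. A monic cubic over Q with no rational root is irreducible (any nontrivial factorization would include a linear factor). Hence x^3 - 600 is the minimal polynomial of α, and in particular [Q(α):Q] = 3.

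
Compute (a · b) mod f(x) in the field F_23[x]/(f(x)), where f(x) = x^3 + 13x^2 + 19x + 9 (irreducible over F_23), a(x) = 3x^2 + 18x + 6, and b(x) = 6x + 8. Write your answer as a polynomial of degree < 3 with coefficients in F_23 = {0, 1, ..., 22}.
a · b ≡ 13x^2 + 22x + 1 (mod f(x))

Multiply in F_23[x]: a(x)·b(x) = (3x^2 + 18x + 6)·(6x + 8) = 18x^3 + 17x^2 + 19x + 2. This has degree ≥ 3, so divide by f(x) over F_23: 18x^3 + 17x^2 + 19x + 2 = (18)·(x^3 + 13x^2 + 19x + 9) + (13x^2 + 22x + 1). Hence a·b ≡ 13x^2 + 22x + 1 (mod f). (F_23[x]/(f) is a field with 23^3 = 12167 elements since f is irreducible of degree 3.)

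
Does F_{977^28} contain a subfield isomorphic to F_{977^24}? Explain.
No: F_{977^24} is not a subfield of F_{977^28}

F_{p^m} embeds in F_{p^n} iff m | n. Here 24 ∤ 28 (since 28 = 1·24 + 4 with remainder 4 ≠ 0), so F_{977^24} is not a subfield of F_{977^28}. Equivalently: if it were, the tower law would give 24 = [F_{977^24}:F_977] dividing [F_{977^28}:F_977] = 28, contradiction.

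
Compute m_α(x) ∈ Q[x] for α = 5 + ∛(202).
m_α(x) = x^3 - 15x^2 + 75x - 327

Set β = α - 5 = ∛(202), so β^3 = 202. Then (α - 5)^3 - 202 = 0, i.e. α is a root of g(x) = (x - 5)^3 - 202 = x^3 - 15x^2 + 75x - 327. Since g(x) = h(x - 5) where h(x) = x^3 - 202, and h is irreducible over Q (because 202 is not a perfect cube, so h has no rational root, and a monic cubic with no rational root is irreducible), g is also irreducible (irreducibility is preserved under the substitution x → x - 5). Hence m_α(x) = x^3 - 15x^2 + 75x - 327.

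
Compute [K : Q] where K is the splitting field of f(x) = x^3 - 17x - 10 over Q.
[K : Q] = 6

By the rational root test, any rational root of the monic integer polynomial f(x) = x^3 - 17x - 10 must be an integer dividing the constant term -10, i.e. one of ±{1, 2, 5, 10}. Evaluating: f(1) = -26, f(-1) = 6, f(2) = -36, f(-2) = 16, f(5) = 30, f(-5) = -50, f(10) = 820, f(-10) = -840; none is 0, so f has no rational root and is therefore irreducible over Q (a cubic with no linear factor over a field is irreducible). For an irreducible cubic, the Galois group is A_3 or S_3 according as the discriminant disc(f) = -4a^3 - 27b^2 = -4·(-17)^3 - 27·(-10)^2 = 16952 is or is not a square in Q. Here disc(f) = 16952 is not a perfect square in Q, so the Galois group of f over Q is not contained in A_3 and must be all of S_3. The splitting field has degree |S_3| = 6 over Q, so [K : Q] = 6.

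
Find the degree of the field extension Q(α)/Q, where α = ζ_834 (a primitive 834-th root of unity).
[Q(α):Q] = 276

The minimal polynomial of ζ_834 over Q is the 834-th cyclotomic polynomial Φ_834(x), which is irreducible over Q and has degree φ(834) = 276. Hence [Q(α):Q] = φ(834) = 276.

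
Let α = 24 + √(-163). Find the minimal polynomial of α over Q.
m_α(x) = x^2 - 48x + 739

From α - 24 = √(-163), squaring gives (α - 24)^2 = -163, i.e. α^2 - 48α + 576 = -163, so α^2 - 48α + 739 = 0. The discriminant of x^2 - 48x + 739 is (-48)^2 - 4·(739) = 2304 - 2956 = -652, and 4·(-163) is not a perfect square in Q since -163 is squarefree and ≠ 1. Hence x^2 - 48x + 739 is irreducible over Q and is the minimal polynomial of α.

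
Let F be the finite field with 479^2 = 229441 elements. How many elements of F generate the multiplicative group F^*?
There are φ(229440) = 60928 primitive elements

F_q^* is cyclic of order q - 1 = 229440. A cyclic group of order m has exactly φ(m) generators. Here m = 229440 = 2^6 · 3 · 5 · 239, so the number of primitive elements is φ(229440) = 60928.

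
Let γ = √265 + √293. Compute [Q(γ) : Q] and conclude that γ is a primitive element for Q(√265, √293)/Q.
[Q(γ) : Q] = 4 (equivalently, Q(γ) = Q(√265, √293))

Obviously Q(γ) ⊆ Q(√265, √293), and [Q(√265, √293):Q] = 4 (since 265, 293 are distinct squarefree integers > 1 with 77645 not a perfect square). To show equality we compute the minimal polynomial of γ. From γ = √265 + √293: γ^2 = 265 + 2√(77645) + 293 = 558 + 2√(77645), so γ^2 - 558 = 2√(77645); squaring, (γ^2 - 558)^2 = 4·77645, i.e. γ^4 - 1116γ^2 + 311364 - 310580 = 0, i.e. γ^4 - 1116γ^2 + 784 = 0. So γ is a root of x^4 - 1116x^2 + 784. This polynomial is irreducible over Q: it has no rational root (each ±√265 ± √293 is irrational), and any factorization into two quadratics over Q would force √(77645) ∈ Q (pairing opposite roots) or √265, √293 ∈ Q (other pairings), all impossible. Hence [Q(γ):Q] = 4 = [Q(√265, √293):Q], so Q(γ) = Q(√265, √293).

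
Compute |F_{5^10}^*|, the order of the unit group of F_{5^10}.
|F_{5^10}^*| = 9765624

F_{5^10} has 5^10 = 9765625 elements; its multiplicative group consists of all nonzero elements, so |F_{5^10}^*| = 9765625 - 1 = 9765624. (It is cyclic since any finite subgroup of the multiplicative group of a field is cyclic.)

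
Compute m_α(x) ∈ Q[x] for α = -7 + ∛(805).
m_α(x) = x^3 + 21x^2 + 147x - 462

Set β = α + 7 = ∛(805), so β^3 = 805. Then (α + 7)^3 - 805 = 0, i.e. α is a root of g(x) = (x + 7)^3 - 805 = x^3 + 21x^2 + 147x - 462. Since g(x) = h(x + 7) where h(x) = x^3 - 805, and h is irreducible over Q (because 805 is not a perfect cube, so h has no rational root, and a monic cubic with no rational root is irreducible), g is also irreducible (irreducibility is preserved under the substitution x → x + 7). Hence m_α(x) = x^3 + 21x^2 + 147x - 462.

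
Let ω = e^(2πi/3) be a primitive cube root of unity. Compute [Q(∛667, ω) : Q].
[Q(∛667, ω) : Q] = 6

[Q(∛667):Q] = 3 (min poly x^3 - 667, irreducible since 667 is not a perfect cube). [Q(ω):Q] = 2 (min poly x^2 + x + 1). Since Q(∛667) ⊂ R and ω ∉ R, we have ω ∉ Q(∛667), so x^2 + x + 1 remains irreducible over Q(∛667) and [Q(∛667, ω) : Q(∛667)] = 2. By the tower law, [Q(∛667, ω) : Q] = 3 · 2 = 6. (In fact Q(∛667, ω) is the splitting field of x^3 - 667 over Q.)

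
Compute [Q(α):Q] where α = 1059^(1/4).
[Q(α):Q] = 4

α is a root of x^4 - 1059. By Eisenstein's criterion at the prime p = 3 (which divides the constant term 1059 but p^2 = 9 does not, since 1059 is squarefree), x^4 - 1059 is irreducible over Q. Hence [Q(α):Q] = 4.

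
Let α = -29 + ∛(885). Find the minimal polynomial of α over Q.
m_α(x) = x^3 + 87x^2 + 2523x + 23504

Set β = α + 29 = ∛(885), so β^3 = 885. Then (α + 29)^3 - 885 = 0, i.e. α is a root of g(x) = (x + 29)^3 - 885 = x^3 + 87x^2 + 2523x + 23504. Since g(x) = h(x + 29) where h(x) = x^3 - 885, and h is irreducible over Q (because 885 is not a perfect cube, so h has no rational root, and a monic cubic with no rational root is irreducible), g is also irreducible (irreducibility is preserved under the substitution x → x + 29). Hence m_α(x) = x^3 + 87x^2 + 2523x + 23504.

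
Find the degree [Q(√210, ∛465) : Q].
[Q(√210, ∛465) : Q] = 6

Let L = Q(√210, ∛465). Since Q(√210) ⊂ L and [Q(√210):Q] = 2, the tower law gives 2 | [L:Q]. Likewise Q(∛465) ⊂ L with [Q(∛465):Q] = 3 (because 465 is not a perfect cube), so 3 | [L:Q]. As gcd(2,3) = 1, [L:Q] is divisible by 6. Conversely L is generated over Q by √210 and ∛465, so [L:Q] ≤ 2·3 = 6. Therefore [Q(√210, ∛465) : Q] = 6.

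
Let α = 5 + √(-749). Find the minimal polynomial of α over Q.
m_α(x) = x^2 - 10x + 774

From α - 5 = √(-749), squaring gives (α - 5)^2 = -749, i.e. α^2 - 10α + 25 = -749, so α^2 - 10α + 774 = 0. The discriminant of x^2 - 10x + 774 is (-10)^2 - 4·(774) = 100 - 3096 = -2996, and 4·(-749) is not a perfect square in Q since -749 is squarefree and ≠ 1. Hence x^2 - 10x + 774 is irreducible over Q and is the minimal polynomial of α.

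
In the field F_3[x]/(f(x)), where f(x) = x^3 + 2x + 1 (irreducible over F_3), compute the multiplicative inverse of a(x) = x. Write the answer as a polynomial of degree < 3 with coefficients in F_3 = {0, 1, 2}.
a(x)^(-1) ≡ 2x^2 + 1 (mod f(x))

Since f is irreducible over F_3, F_3[x]/(f) is a field and a(x) ≠ 0 has an inverse. Apply the extended Euclidean algorithm to f(x) and a(x) in F_3[x]: f(x) = (x^2 + 2)·a(x) + (1). The last nonzero remainder is the constant 1 = gcd(f, a) in F_3. Back-substituting through the division chain expresses 1 = s(x)·a(x) + t(x)·f(x) with s(x) ≡ 2x^2 + 1 (mod f), so a(x)^(-1) ≡ s(x) = 2x^2 + 1 (mod f). Check: (x)·(2x^2 + 1) = 2x^3 + x ≡ 1 (mod x^3 + 2x + 1).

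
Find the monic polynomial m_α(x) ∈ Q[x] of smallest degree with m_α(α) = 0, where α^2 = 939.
m_α(x) = x^2 - 939

α satisfies α^2 - 939 = 0, so x^2 - 939 annihilates α. Since d = 939 is squarefree and ≠ 1, it is not a perfect square in Q, so x^2 - 939 has no rational root and is therefore irreducible over Q (a degree-2 polynomial over a field is irreducible iff it has no root). Hence m_α(x) = x^2 - 939.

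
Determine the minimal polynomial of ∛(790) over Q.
m_α(x) = x^3 - 790

α satisfies α^3 = 790, so x^3 - 790 annihilates α. By the rational root test, a rational root p/q (in lowest terms) of x^3 - 790 would satisfy p^3 = 790 q^3, forcing q = 1 and p^3 = 790; but 790 is not a perfect cube, contradiction. A monic cubic over Q with no rational root is irreducible (any nontrivial factorization would include a linear factor). Hence x^3 - 790 is the minimal polynomial of α, and in particular [Q(α):Q] = 3.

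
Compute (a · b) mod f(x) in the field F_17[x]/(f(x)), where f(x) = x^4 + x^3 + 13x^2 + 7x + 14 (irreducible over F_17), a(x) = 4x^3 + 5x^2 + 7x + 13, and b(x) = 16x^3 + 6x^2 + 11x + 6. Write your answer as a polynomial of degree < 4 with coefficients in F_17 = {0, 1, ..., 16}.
a · b ≡ 13x^3 + 5x^2 + 7x + 9 (mod f(x))

Multiply in F_17[x]: a(x)·b(x) = (4x^3 + 5x^2 + 7x + 13)·(16x^3 + 6x^2 + 11x + 6) = 13x^6 + 2x^5 + 16x^4 + 6x^3 + 15x^2 + 15x + 10. This has degree ≥ 4, so divide by f(x) over F_17: 13x^6 + 2x^5 + 16x^4 + 6x^3 + 15x^2 + 15x + 10 = (13x^2 + 6x + 11)·(x^4 + x^3 + 13x^2 + 7x + 14) + (13x^3 + 5x^2 + 7x + 9). Hence a·b ≡ 13x^3 + 5x^2 + 7x + 9 (mod f). (F_17[x]/(f) is a field with 17^4 = 83521 elements since f is irreducible of degree 4.)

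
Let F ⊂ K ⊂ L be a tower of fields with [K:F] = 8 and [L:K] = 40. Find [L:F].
[L:F] = 320

The tower law says that for any tower of field extensions F ⊂ K ⊂ L with finite degrees, [L:F] = [L:K] · [K:F]. Here this gives [L:F] = 40 · 8 = 320.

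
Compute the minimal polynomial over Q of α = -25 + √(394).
m_α(x) = x^2 + 50x + 231

From α + 25 = √(394), squaring gives (α + 25)^2 = 394, i.e. α^2 + 50α + 625 = 394, so α^2 + 50α + 231 = 0. The discriminant of x^2 + 50x + 231 is (50)^2 - 4·(231) = 2500 - 924 = 1576, and 4·(394) is not a perfect square in Q since 394 is squarefree and ≠ 1. Hence x^2 + 50x + 231 is irreducible over Q and is the minimal polynomial of α.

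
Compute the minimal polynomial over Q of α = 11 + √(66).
m_α(x) = x^2 - 22x + 55

From α - 11 = √(66), squaring gives (α - 11)^2 = 66, i.e. α^2 - 22α + 121 = 66, so α^2 - 22α + 55 = 0. The discriminant of x^2 - 22x + 55 is (-22)^2 - 4·(55) = 484 - 220 = 264, and 4·(66) is not a perfect square in Q since 66 is squarefree and ≠ 1. Hence x^2 - 22x + 55 is irreducible over Q and is the minimal polynomial of α.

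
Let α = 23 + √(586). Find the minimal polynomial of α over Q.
m_α(x) = x^2 - 46x - 57

From α - 23 = √(586), squaring gives (α - 23)^2 = 586, i.e. α^2 - 46α + 529 = 586, so α^2 - 46α - 57 = 0. The discriminant of x^2 - 46x - 57 is (-46)^2 - 4·(-57) = 2116 + 228 = 2344, and 4·(586) is not a perfect square in Q since 586 is squarefree and ≠ 1. Hence x^2 - 46x - 57 is irreducible over Q and is the minimal polynomial of α.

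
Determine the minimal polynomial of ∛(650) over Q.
m_α(x) = x^3 - 650

α satisfies α^3 = 650, so x^3 - 650 annihilates α. By the rational root test, a rational root p/q (in lowest terms) of x^3 - 650 would satisfy p^3 = 650 q^3, forcing q = 1 and p^3 = 650; but 650 is not a perfect cube, contradiction. A monic cubic over Q with no rational root is irreducible (any nontrivial factorization would include a linear factor). Hence x^3 - 650 is the minimal polynomial of α, and in particular [Q(α):Q] = 3.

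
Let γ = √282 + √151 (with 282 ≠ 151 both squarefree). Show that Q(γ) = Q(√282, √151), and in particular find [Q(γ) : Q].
[Q(γ) : Q] = 4 (equivalently, Q(γ) = Q(√282, √151))

Obviously Q(γ) ⊆ Q(√282, √151), and [Q(√282, √151):Q] = 4 (since 282, 151 are distinct squarefree integers > 1 with 42582 not a perfect square). To show equality we compute the minimal polynomial of γ. From γ = √282 + √151: γ^2 = 282 + 2√(42582) + 151 = 433 + 2√(42582), so γ^2 - 433 = 2√(42582); squaring, (γ^2 - 433)^2 = 4·42582, i.e. γ^4 - 866γ^2 + 187489 - 170328 = 0, i.e. γ^4 - 866γ^2 + 17161 = 0. So γ is a root of x^4 - 866x^2 + 17161. This polynomial is irreducible over Q: it has no rational root (each ±√282 ± √151 is irrational), and any factorization into two quadratics over Q would force √(42582) ∈ Q (pairing opposite roots) or √282, √151 ∈ Q (other pairings), all impossible. Hence [Q(γ):Q] = 4 = [Q(√282, √151):Q], so Q(γ) = Q(√282, √151).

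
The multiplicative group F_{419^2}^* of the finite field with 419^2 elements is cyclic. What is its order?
|F_{419^2}^*| = 175560

F_{419^2} has 419^2 = 175561 elements; its multiplicative group consists of all nonzero elements, so |F_{419^2}^*| = 175561 - 1 = 175560. (It is cyclic since any finite subgroup of the multiplicative group of a field is cyclic.)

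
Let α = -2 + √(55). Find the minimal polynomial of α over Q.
m_α(x) = x^2 + 4x - 51

From α + 2 = √(55), squaring gives (α + 2)^2 = 55, i.e. α^2 + 4α + 4 = 55, so α^2 + 4α - 51 = 0. The discriminant of x^2 + 4x - 51 is (4)^2 - 4·(-51) = 16 + 204 = 220, and 4·(55) is not a perfect square in Q since 55 is squarefree and ≠ 1. Hence x^2 + 4x - 51 is irreducible over Q and is the minimal polynomial of α.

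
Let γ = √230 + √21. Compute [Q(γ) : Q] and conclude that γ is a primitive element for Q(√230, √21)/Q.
[Q(γ) : Q] = 4 (equivalently, Q(γ) = Q(√230, √21))

Obviously Q(γ) ⊆ Q(√230, √21), and [Q(√230, √21):Q] = 4 (since 230, 21 are distinct squarefree integers > 1 with 4830 not a perfect square). To show equality we compute the minimal polynomial of γ. From γ = √230 + √21: γ^2 = 230 + 2√(4830) + 21 = 251 + 2√(4830), so γ^2 - 251 = 2√(4830); squaring, (γ^2 - 251)^2 = 4·4830, i.e. γ^4 - 502γ^2 + 63001 - 19320 = 0, i.e. γ^4 - 502γ^2 + 43681 = 0. So γ is a root of x^4 - 502x^2 + 43681. This polynomial is irreducible over Q: it has no rational root (each ±√230 ± √21 is irrational), and any factorization into two quadratics over Q would force √(4830) ∈ Q (pairing opposite roots) or √230, √21 ∈ Q (other pairings), all impossible. Hence [Q(γ):Q] = 4 = [Q(√230, √21):Q], so Q(γ) = Q(√230, √21).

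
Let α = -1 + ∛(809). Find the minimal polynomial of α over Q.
m_α(x) = x^3 + 3x^2 + 3x - 808

Set β = α + 1 = ∛(809), so β^3 = 809. Then (α + 1)^3 - 809 = 0, i.e. α is a root of g(x) = (x + 1)^3 - 809 = x^3 + 3x^2 + 3x - 808. Since g(x) = h(x + 1) where h(x) = x^3 - 809, and h is irreducible over Q (because 809 is not a perfect cube, so h has no rational root, and a monic cubic with no rational root is irreducible), g is also irreducible (irreducibility is preserved under the substitution x → x + 1). Hence m_α(x) = x^3 + 3x^2 + 3x - 808.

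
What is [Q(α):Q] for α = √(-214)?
[Q(α):Q] = 2

[Q(α):Q] equals the degree of the minimal polynomial of α. Here α^2 = -214 and x^2 + 214 is irreducible (d = -214 is squarefree, ≠ 1, hence not a square), so deg(m_α) = 2. Thus [Q(α):Q] = 2.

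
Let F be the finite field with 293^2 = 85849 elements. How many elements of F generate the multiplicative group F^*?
There are φ(85848) = 24192 primitive elements

F_q^* is cyclic of order q - 1 = 85848. A cyclic group of order m has exactly φ(m) generators. Here m = 85848 = 2^3 · 3 · 7^2 · 73, so the number of primitive elements is φ(85848) = 24192.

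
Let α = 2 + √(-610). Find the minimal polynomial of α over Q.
m_α(x) = x^2 - 4x + 614

From α - 2 = √(-610), squaring gives (α - 2)^2 = -610, i.e. α^2 - 4α + 4 = -610, so α^2 - 4α + 614 = 0. The discriminant of x^2 - 4x + 614 is (-4)^2 - 4·(614) = 16 - 2456 = -2440, and 4·(-610) is not a perfect square in Q since -610 is squarefree and ≠ 1. Hence x^2 - 4x + 614 is irreducible over Q and is the minimal polynomial of α.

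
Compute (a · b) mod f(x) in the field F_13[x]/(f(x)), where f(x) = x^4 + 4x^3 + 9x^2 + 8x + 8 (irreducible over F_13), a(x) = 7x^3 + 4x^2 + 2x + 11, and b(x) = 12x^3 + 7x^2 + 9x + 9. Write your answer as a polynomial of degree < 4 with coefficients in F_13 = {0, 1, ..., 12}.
a · b ≡ 9x^3 + 5x^2 + 3x + 10 (mod f(x))

Multiply in F_13[x]: a(x)·b(x) = (7x^3 + 4x^2 + 2x + 11)·(12x^3 + 7x^2 + 9x + 9) = 6x^6 + 6x^5 + 11x^4 + 11x^3 + x^2 + 8. This has degree ≥ 4, so divide by f(x) over F_13: 6x^6 + 6x^5 + 11x^4 + 11x^3 + x^2 + 8 = (6x^2 + 8x + 3)·(x^4 + 4x^3 + 9x^2 + 8x + 8) + (9x^3 + 5x^2 + 3x + 10). Hence a·b ≡ 9x^3 + 5x^2 + 3x + 10 (mod f). (F_13[x]/(f) is a field with 13^4 = 28561 elements since f is irreducible of degree 4.)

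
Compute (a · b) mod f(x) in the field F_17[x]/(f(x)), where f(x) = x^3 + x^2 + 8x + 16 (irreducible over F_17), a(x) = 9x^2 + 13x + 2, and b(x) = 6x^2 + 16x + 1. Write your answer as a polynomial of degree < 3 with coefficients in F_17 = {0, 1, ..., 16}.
a · b ≡ 3x^2 + 13x (mod f(x))

Multiply in F_17[x]: a(x)·b(x) = (9x^2 + 13x + 2)·(6x^2 + 16x + 1) = 3x^4 + x^3 + 8x^2 + 11x + 2. This has degree ≥ 3, so divide by f(x) over F_17: 3x^4 + x^3 + 8x^2 + 11x + 2 = (3x + 15)·(x^3 + x^2 + 8x + 16) + (3x^2 + 13x). Hence a·b ≡ 3x^2 + 13x (mod f). (F_17[x]/(f) is a field with 17^3 = 4913 elements since f is irreducible of degree 3.)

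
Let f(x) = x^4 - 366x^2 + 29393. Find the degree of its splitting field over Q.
[K : Q] = 4

Solving the quadratic in x^2: x^2 = (366 ± √(366^2 - 4·29393))/2 = (366 ± √16384)/2 = (366 ± 128)/2, giving x^2 = 119 or x^2 = 247. So f(x) = (x^2 - 119)(x^2 - 247) and the roots of f are ±√119, ±√247. Hence the splitting field is K = Q(√119, √247). Since 119 and 247 are distinct squarefree integers > 1, their product 29393 is not a perfect square, so √247 ∉ Q(√119). By the tower law [K:Q] = [Q(√119,√247):Q(√119)] · [Q(√119):Q] = 2 · 2 = 4.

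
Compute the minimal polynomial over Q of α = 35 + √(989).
m_α(x) = x^2 - 70x + 236

From α - 35 = √(989), squaring gives (α - 35)^2 = 989, i.e. α^2 - 70α + 1225 = 989, so α^2 - 70α + 236 = 0. The discriminant of x^2 - 70x + 236 is (-70)^2 - 4·(236) = 4900 - 944 = 3956, and 4·(989) is not a perfect square in Q since 989 is squarefree and ≠ 1. Hence x^2 - 70x + 236 is irreducible over Q and is the minimal polynomial of α.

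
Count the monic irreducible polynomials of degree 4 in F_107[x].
There are 32767038 monic irreducible polynomials of degree 4 over F_107

Each element of F_{107^4} that lies in no proper subfield is a root of exactly one monic irreducible of degree 4 over F_107, and each such polynomial has 4 distinct roots in F_{107^4}. By Möbius inversion the count is N_107(4) = (1/4) Σ_{d|4} μ(4/d) · 107^d = (1/4)(μ(4)·107^1 + μ(2)·107^2 + μ(1)·107^4) = 131068152/4 = 32767038.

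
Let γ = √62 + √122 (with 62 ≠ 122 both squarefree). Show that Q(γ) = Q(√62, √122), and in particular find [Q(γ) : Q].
[Q(γ) : Q] = 4 (equivalently, Q(γ) = Q(√62, √122))

Obviously Q(γ) ⊆ Q(√62, √122), and [Q(√62, √122):Q] = 4 (since 62, 122 are distinct squarefree integers > 1 with 7564 not a perfect square). To show equality we compute the minimal polynomial of γ. From γ = √62 + √122: γ^2 = 62 + 2√(7564) + 122 = 184 + 2√(7564), so γ^2 - 184 = 2√(7564); squaring, (γ^2 - 184)^2 = 4·7564, i.e. γ^4 - 368γ^2 + 33856 - 30256 = 0, i.e. γ^4 - 368γ^2 + 3600 = 0. So γ is a root of x^4 - 368x^2 + 3600. This polynomial is irreducible over Q: it has no rational root (each ±√62 ± √122 is irrational), and any factorization into two quadratics over Q would force √(7564) ∈ Q (pairing opposite roots) or √62, √122 ∈ Q (other pairings), all impossible. Hence [Q(γ):Q] = 4 = [Q(√62, √122):Q], so Q(γ) = Q(√62, √122).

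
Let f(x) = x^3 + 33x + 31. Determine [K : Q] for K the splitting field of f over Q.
[K : Q] = 6

By the rational root test, any rational root of the monic integer polynomial f(x) = x^3 + 33x + 31 must be an integer dividing the constant term 31, i.e. one of ±{1, 31}. Evaluating: f(1) = 65, f(-1) = -3, f(31) = 30845, f(-31) = -30783; none is 0, so f has no rational root and is therefore irreducible over Q (a cubic with no linear factor over a field is irreducible). For an irreducible cubic, the Galois group is A_3 or S_3 according as the discriminant disc(f) = -4a^3 - 27b^2 = -4·(33)^3 - 27·(31)^2 = -169695 is or is not a square in Q. Here disc(f) = -169695 is not a perfect square in Q, so the Galois group of f over Q is not contained in A_3 and must be all of S_3. The splitting field has degree |S_3| = 6 over Q, so [K : Q] = 6.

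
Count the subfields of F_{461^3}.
F_{461^3} has 2 subfields

The subfields of F_{p^n} are exactly the fields F_{p^d} for d | n (each is the fixed field of the unique index-d subgroup of Gal(F_{p^n}/F_p) ≅ Z/nZ). The divisors of n = 3 are {1, 3}, giving 2 subfields: F_{461^1}, F_{461^3}.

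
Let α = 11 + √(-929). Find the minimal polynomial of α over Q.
m_α(x) = x^2 - 22x + 1050

From α - 11 = √(-929), squaring gives (α - 11)^2 = -929, i.e. α^2 - 22α + 121 = -929, so α^2 - 22α + 1050 = 0. The discriminant of x^2 - 22x + 1050 is (-22)^2 - 4·(1050) = 484 - 4200 = -3716, and 4·(-929) is not a perfect square in Q since -929 is squarefree and ≠ 1. Hence x^2 - 22x + 1050 is irreducible over Q and is the minimal polynomial of α.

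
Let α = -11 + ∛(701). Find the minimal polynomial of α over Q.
m_α(x) = x^3 + 33x^2 + 363x + 630

Set β = α + 11 = ∛(701), so β^3 = 701. Then (α + 11)^3 - 701 = 0, i.e. α is a root of g(x) = (x + 11)^3 - 701 = x^3 + 33x^2 + 363x + 630. Since g(x) = h(x + 11) where h(x) = x^3 - 701, and h is irreducible over Q (because 701 is not a perfect cube, so h has no rational root, and a monic cubic with no rational root is irreducible), g is also irreducible (irreducibility is preserved under the substitution x → x + 11). Hence m_α(x) = x^3 + 33x^2 + 363x + 630.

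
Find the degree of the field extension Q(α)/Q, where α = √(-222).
[Q(α):Q] = 2

[Q(α):Q] equals the degree of the minimal polynomial of α. Here α^2 = -222 and x^2 + 222 is irreducible (d = -222 is squarefree, ≠ 1, hence not a square), so deg(m_α) = 2. Thus [Q(α):Q] = 2.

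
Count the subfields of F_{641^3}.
F_{641^3} has 2 subfields

The subfields of F_{p^n} are exactly the fields F_{p^d} for d | n (each is the fixed field of the unique index-d subgroup of Gal(F_{p^n}/F_p) ≅ Z/nZ). The divisors of n = 3 are {1, 3}, giving 2 subfields: F_{641^1}, F_{641^3}.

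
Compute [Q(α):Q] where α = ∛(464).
[Q(α):Q] = 3

The minimal polynomial of α is x^3 - 464, irreducible over Q since 464 is not a perfect cube (so x^3 - 464 has no rational root). Hence [Q(α):Q] = deg(m_α) = 3.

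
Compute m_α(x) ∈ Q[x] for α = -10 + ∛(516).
m_α(x) = x^3 + 30x^2 + 300x + 484

Set β = α + 10 = ∛(516), so β^3 = 516. Then (α + 10)^3 - 516 = 0, i.e. α is a root of g(x) = (x + 10)^3 - 516 = x^3 + 30x^2 + 300x + 484. Since g(x) = h(x + 10) where h(x) = x^3 - 516, and h is irreducible over Q (because 516 is not a perfect cube, so h has no rational root, and a monic cubic with no rational root is irreducible), g is also irreducible (irreducibility is preserved under the substitution x → x + 10). Hence m_α(x) = x^3 + 30x^2 + 300x + 484.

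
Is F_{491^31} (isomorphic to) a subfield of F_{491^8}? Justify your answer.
No: F_{491^31} is not a subfield of F_{491^8}

F_{p^m} embeds in F_{p^n} iff m | n. Here 31 ∤ 8 (since 8 = 0·31 + 8 with remainder 8 ≠ 0), so F_{491^31} is not a subfield of F_{491^8}. Equivalently: if it were, the tower law would give 31 = [F_{491^31}:F_491] dividing [F_{491^8}:F_491] = 8, contradiction.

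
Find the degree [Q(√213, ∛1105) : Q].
[Q(√213, ∛1105) : Q] = 6

Let L = Q(√213, ∛1105). Since Q(√213) ⊂ L and [Q(√213):Q] = 2, the tower law gives 2 | [L:Q]. Likewise Q(∛1105) ⊂ L with [Q(∛1105):Q] = 3 (because 1105 is not a perfect cube), so 3 | [L:Q]. As gcd(2,3) = 1, [L:Q] is divisible by 6. Conversely L is generated over Q by √213 and ∛1105, so [L:Q] ≤ 2·3 = 6. Therefore [Q(√213, ∛1105) : Q] = 6.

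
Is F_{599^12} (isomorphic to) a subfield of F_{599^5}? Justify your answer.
No: F_{599^12} is not a subfield of F_{599^5}

F_{p^m} embeds in F_{p^n} iff m | n. Here 12 ∤ 5 (since 5 = 0·12 + 5 with remainder 5 ≠ 0), so F_{599^12} is not a subfield of F_{599^5}. Equivalently: if it were, the tower law would give 12 = [F_{599^12}:F_599] dividing [F_{599^5}:F_599] = 5, contradiction.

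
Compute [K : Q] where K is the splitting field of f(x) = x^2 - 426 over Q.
[K : Q] = 2

f(x) = x^2 - 426 factors as (x - √426)(x + √426). The splitting field is K = Q(√426). Since 426 is squarefree and > 1, it is not a perfect square, so x^2 - 426 is irreducible over Q and [Q(√426) : Q] = 2. Hence [K : Q] = 2.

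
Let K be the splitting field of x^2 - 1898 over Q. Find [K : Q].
[K : Q] = 2

f(x) = x^2 - 1898 factors as (x - √1898)(x + √1898). The splitting field is K = Q(√1898). Since 1898 is squarefree and > 1, it is not a perfect square, so x^2 - 1898 is irreducible over Q and [Q(√1898) : Q] = 2. Hence [K : Q] = 2.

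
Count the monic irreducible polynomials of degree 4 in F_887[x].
There are 154751168148 monic irreducible polynomials of degree 4 over F_887

Each element of F_{887^4} that lies in no proper subfield is a root of exactly one monic irreducible of degree 4 over F_887, and each such polynomial has 4 distinct roots in F_{887^4}. By Möbius inversion the count is N_887(4) = (1/4) Σ_{d|4} μ(4/d) · 887^d = (1/4)(μ(4)·887^1 + μ(2)·887^2 + μ(1)·887^4) = 619004672592/4 = 154751168148.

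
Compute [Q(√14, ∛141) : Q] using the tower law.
[Q(√14, ∛141) : Q] = 6

Let L = Q(√14, ∛141). Since Q(√14) ⊂ L and [Q(√14):Q] = 2, the tower law gives 2 | [L:Q]. Likewise Q(∛141) ⊂ L with [Q(∛141):Q] = 3 (because 141 is not a perfect cube), so 3 | [L:Q]. As gcd(2,3) = 1, [L:Q] is divisible by 6. Conversely L is generated over Q by √14 and ∛141, so [L:Q] ≤ 2·3 = 6. Therefore [Q(√14, ∛141) : Q] = 6.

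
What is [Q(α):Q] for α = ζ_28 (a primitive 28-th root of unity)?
[Q(α):Q] = 12

The minimal polynomial of ζ_28 over Q is the 28-th cyclotomic polynomial Φ_28(x), which is irreducible over Q and has degree φ(28) = 12. Hence [Q(α):Q] = φ(28) = 12.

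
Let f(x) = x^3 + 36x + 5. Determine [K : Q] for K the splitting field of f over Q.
[K : Q] = 6

By the rational root test, any rational root of the monic integer polynomial f(x) = x^3 + 36x + 5 must be an integer dividing the constant term 5, i.e. one of ±{1, 5}. Evaluating: f(1) = 42, f(-1) = -32, f(5) = 310, f(-5) = -300; none is 0, so f has no rational root and is therefore irreducible over Q (a cubic with no linear factor over a field is irreducible). For an irreducible cubic, the Galois group is A_3 or S_3 according as the discriminant disc(f) = -4a^3 - 27b^2 = -4·(36)^3 - 27·(5)^2 = -187299 is or is not a square in Q. Here disc(f) = -187299 is not a perfect square in Q, so the Galois group of f over Q is not contained in A_3 and must be all of S_3. The splitting field has degree |S_3| = 6 over Q, so [K : Q] = 6.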